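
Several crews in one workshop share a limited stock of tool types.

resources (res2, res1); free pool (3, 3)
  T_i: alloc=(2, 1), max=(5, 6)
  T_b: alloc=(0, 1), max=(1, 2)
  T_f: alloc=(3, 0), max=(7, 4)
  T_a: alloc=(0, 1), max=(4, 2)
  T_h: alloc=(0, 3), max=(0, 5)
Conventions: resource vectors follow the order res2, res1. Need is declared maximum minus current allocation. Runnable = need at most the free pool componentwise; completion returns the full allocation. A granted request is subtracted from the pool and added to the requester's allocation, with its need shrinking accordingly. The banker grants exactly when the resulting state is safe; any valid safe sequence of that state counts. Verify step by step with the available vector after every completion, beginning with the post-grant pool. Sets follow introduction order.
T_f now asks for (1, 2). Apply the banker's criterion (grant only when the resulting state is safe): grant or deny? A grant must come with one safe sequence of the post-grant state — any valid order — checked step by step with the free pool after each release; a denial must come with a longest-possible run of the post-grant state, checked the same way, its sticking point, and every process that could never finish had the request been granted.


DENY: after the grant no complete ordering would exist.
Key observation: after T_b, T_h complete, (2, 5) is the best the pool ever gets, yet each leftover process wants more res2.
After a pretend grant, a maximal execution: T_b, T_h — then nothing else fits. Walking it through:
  pool = (2, 1)
  T_b: need (1, 1) fits (2, 1); releases (0, 1), pool now (2, 2)
  T_h: need (0, 2) fits (2, 2); releases (0, 3), pool now (2, 5)
  T_i still needs (3, 5) but only (2, 5) is free — short on res2
  T_f still needs (3, 2) but only (2, 5) is free — short on res2
  T_a still needs (4, 1) but only (2, 5) is free — short on res2
Post-grant, the permanently blocked set is T_i, T_f and T_a.


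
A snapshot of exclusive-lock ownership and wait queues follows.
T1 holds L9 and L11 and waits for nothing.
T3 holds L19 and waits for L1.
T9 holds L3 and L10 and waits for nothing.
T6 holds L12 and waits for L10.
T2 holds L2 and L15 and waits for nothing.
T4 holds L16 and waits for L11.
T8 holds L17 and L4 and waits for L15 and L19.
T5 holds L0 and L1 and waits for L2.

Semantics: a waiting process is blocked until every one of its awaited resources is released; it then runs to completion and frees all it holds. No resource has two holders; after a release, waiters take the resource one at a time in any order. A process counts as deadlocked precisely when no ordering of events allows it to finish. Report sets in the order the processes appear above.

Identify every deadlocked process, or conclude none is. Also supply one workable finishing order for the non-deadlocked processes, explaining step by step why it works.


No process is deadlocked.
Key observation: no waiting chain loops back on itself — every chain ends at a process that waits on nothing, so everyone eventually runs.
A valid finishing order for the others: T9, T2, T1, T4, T6, T5, T3, T8.
Step-by-step check:
  T9: no waits; runs immediately, freeing L3 and L10
  T2: no waits; runs immediately, freeing L2 and L15
  T1: no waits; runs immediately, freeing L9 and L11
  T4 waits on L11 — all released -> runs and releases L16
  T6 waits on L10 — all released -> runs and releases L12
  T5 waits on L2 — all released -> runs and releases L0 and L1
  T3 waits on L1 — all released -> runs and releases L19
  T8 waits on L15 and L19 — all released -> runs and releases L17 and L4


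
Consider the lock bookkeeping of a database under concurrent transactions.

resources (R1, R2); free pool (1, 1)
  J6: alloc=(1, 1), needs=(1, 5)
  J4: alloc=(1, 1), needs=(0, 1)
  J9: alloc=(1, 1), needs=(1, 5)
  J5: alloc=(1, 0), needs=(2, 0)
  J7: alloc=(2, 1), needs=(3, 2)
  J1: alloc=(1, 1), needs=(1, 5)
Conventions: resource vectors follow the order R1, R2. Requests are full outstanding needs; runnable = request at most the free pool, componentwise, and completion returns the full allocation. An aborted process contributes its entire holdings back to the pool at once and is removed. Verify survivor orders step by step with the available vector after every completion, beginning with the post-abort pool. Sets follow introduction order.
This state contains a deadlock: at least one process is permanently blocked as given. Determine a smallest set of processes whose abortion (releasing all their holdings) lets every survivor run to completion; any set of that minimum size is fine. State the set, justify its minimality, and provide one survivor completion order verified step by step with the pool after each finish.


The answer: abort J6 and J1.
Key observation: no ordering could ever have run J9 before the abort of J6 and J1; with (2, 2) back in the pool it fits at step 4.
Why nothing smaller works — every single abort fails: J6 alone leaves J9 blocked (short on R2); J4 alone leaves J6 blocked (short on R2); J9 alone leaves J6 blocked (short on R2); J5 alone leaves J6 blocked (short on R2); J7 alone leaves J6 blocked (short on R2); J1 alone leaves J6 blocked (short on R2).
Survivors finish in the order: J4, J5, J7, J9. Step-by-step check (pool after the aborts first):
  pool = (3, 3)
  run J4 (needs (0, 1), free (3, 3)); after release of (1, 1) the pool is (4, 4)
  run J5 (needs (2, 0), free (4, 4)); after release of (1, 0) the pool is (5, 4)
  run J7 (needs (3, 2), free (5, 4)); after release of (2, 1) the pool is (7, 5)
  run J9 (needs (1, 5), free (7, 5)); after release of (1, 1) the pool is (8, 6)


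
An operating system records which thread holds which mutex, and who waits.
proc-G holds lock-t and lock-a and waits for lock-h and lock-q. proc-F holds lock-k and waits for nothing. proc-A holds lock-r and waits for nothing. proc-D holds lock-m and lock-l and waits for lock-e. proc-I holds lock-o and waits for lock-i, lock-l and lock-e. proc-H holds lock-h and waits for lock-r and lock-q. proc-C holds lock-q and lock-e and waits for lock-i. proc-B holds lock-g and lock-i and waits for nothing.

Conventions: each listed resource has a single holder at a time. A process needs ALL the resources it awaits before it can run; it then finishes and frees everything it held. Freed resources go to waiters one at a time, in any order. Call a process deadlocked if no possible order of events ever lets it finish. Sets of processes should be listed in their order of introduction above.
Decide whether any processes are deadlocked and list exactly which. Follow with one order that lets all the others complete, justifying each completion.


No process is deadlocked.
Key observation: the waits form no ring: some process can always run, and its releases unblock the others one by one.
One completion order for the rest: proc-B, proc-C, proc-F, proc-D, proc-A, proc-H, proc-G, proc-I.
Walking it through:
  proc-B: no waits; runs immediately, freeing lock-g and lock-i
  run proc-C (all its waits — lock-i — are resolved); releases lock-q and lock-e
  proc-F: no waits; runs immediately, freeing lock-k
  run proc-D (all its waits — lock-e — are resolved); releases lock-m and lock-l
  proc-A: no waits; runs immediately, freeing lock-r
  run proc-H (all its waits — lock-r and lock-q — are resolved); releases lock-h
  run proc-G (all its waits — lock-h and lock-q — are resolved); releases lock-t and lock-a
  run proc-I (all its waits — lock-i, lock-l and lock-e — are resolved); releases lock-o


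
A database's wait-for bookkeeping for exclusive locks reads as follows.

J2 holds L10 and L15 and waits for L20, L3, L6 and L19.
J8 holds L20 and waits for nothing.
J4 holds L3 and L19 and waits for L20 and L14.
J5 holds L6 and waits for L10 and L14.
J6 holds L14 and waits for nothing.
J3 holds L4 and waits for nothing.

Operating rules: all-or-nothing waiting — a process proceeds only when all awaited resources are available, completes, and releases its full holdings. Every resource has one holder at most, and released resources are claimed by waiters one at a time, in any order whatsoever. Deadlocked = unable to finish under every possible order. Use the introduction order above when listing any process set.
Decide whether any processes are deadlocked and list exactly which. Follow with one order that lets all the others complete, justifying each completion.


Deadlocked: J2 and J5.
Key observation: the loop J2 -> J5 -> J2 blocks itself forever; no other process is dragged down with it.
A valid finishing order for the others: J8, J6, J3, J4.
Walking it through:
  J8 waits on nothing -> runs at once and releases L20
  J6 waits on nothing -> runs at once and releases L14
  J3 waits on nothing -> runs at once and releases L4
  run J4 (all its waits — L20 and L14 — are resolved); releases L3 and L19


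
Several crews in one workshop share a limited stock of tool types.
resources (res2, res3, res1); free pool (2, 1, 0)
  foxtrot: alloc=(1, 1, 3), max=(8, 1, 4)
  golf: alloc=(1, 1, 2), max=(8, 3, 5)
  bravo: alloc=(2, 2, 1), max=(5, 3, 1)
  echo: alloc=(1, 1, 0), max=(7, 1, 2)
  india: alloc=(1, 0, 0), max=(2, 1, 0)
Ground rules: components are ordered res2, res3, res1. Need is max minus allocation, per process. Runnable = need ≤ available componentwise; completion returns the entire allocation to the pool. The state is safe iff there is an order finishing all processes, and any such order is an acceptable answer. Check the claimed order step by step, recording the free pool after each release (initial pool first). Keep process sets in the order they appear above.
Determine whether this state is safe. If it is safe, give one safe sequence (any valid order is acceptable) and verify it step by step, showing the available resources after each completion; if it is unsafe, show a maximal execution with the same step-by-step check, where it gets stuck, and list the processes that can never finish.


The state is UNSAFE.
Key observation: the pool after india, bravo is (5, 3, 1); every surviving request exceeds it in res2, so progress ends there.
Going as far as possible: india, bravo; after that, nothing fits. Walking it through:
  pool = (2, 1, 0)
  india needs (1, 1, 0) <= (2, 1, 0) -> finishes; pool += (1, 0, 0) = (3, 1, 0)
  bravo needs (3, 1, 0) <= (3, 1, 0) -> finishes; pool += (2, 2, 1) = (5, 3, 1)
  foxtrot cannot run: need (7, 0, 1) vs free (5, 3, 1) (insufficient res2)
  golf cannot run: need (7, 2, 3) vs free (5, 3, 1) (insufficient res2 and res1)
  echo cannot run: need (6, 0, 2) vs free (5, 3, 1) (insufficient res2 and res1)
Permanently blocked: foxtrot, golf and echo.


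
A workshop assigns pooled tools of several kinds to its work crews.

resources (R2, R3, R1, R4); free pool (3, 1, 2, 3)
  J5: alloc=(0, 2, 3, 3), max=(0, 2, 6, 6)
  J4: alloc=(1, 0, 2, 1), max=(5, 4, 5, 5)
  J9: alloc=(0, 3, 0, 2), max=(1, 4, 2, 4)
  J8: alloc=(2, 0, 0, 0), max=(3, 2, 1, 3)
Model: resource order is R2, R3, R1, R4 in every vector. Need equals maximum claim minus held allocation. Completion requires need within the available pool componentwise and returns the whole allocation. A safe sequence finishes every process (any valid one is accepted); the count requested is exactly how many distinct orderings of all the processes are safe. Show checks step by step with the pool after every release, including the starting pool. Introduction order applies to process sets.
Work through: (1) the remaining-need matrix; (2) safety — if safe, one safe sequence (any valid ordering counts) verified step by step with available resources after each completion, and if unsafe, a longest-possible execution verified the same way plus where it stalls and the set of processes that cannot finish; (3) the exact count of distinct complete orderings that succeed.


(1) Outstanding need per process (order R2, R3, R1, R4):
  J5: (0, 0, 3, 3)
  J4: (4, 4, 3, 4)
  J9: (1, 1, 2, 2)
  J8: (1, 2, 1, 3)
(2) UNSAFE.
Key observation: the pool after J9, J8 is (5, 4, 2, 5); every surviving request exceeds it in R1, so progress ends there.
The run J9, J8 cannot be extended any further. Walking it through:
  pool = (3, 1, 2, 3)
  J9: need (1, 1, 2, 2) fits (3, 1, 2, 3); releases (0, 3, 0, 2), pool now (3, 4, 2, 5)
  J8: need (1, 2, 1, 3) fits (3, 4, 2, 5); releases (2, 0, 0, 0), pool now (5, 4, 2, 5)
  J5 cannot run: need (0, 0, 3, 3) vs free (5, 4, 2, 5) (insufficient R1)
  J4 cannot run: need (4, 4, 3, 4) vs free (5, 4, 2, 5) (insufficient R1)
Permanently blocked: J5 and J4.
(3) The exact count: 0 of the possible complete orderings are safe sequences.


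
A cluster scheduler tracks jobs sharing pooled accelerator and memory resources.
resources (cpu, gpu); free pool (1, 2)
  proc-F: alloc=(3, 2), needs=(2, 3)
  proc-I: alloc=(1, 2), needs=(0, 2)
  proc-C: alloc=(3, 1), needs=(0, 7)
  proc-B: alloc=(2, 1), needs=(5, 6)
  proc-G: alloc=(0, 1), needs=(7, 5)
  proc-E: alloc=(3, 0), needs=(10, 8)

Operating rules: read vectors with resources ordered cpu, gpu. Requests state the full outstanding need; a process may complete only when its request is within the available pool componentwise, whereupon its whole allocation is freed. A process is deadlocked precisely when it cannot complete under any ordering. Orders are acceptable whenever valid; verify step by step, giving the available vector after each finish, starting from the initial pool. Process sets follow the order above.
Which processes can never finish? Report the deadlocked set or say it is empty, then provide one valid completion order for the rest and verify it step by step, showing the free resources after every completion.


The deadlocked set is empty.
Key observation: proc-I can run right away; the returned allocation unlocks the remaining processes in turn.
A valid finishing order for the others: proc-I, proc-F, proc-B, proc-C, proc-G, proc-E. Step-by-step check:
  pool = (1, 2)
  proc-I: need (0, 2) fits (1, 2); releases (1, 2), pool now (2, 4)
  proc-F: need (2, 3) fits (2, 4); releases (3, 2), pool now (5, 6)
  proc-B: need (5, 6) fits (5, 6); releases (2, 1), pool now (7, 7)
  proc-C: need (0, 7) fits (7, 7); releases (3, 1), pool now (10, 8)
  proc-G: need (7, 5) fits (10, 8); releases (0, 1), pool now (10, 9)
  proc-E: need (10, 8) fits (10, 9); releases (3, 0), pool now (13, 9)


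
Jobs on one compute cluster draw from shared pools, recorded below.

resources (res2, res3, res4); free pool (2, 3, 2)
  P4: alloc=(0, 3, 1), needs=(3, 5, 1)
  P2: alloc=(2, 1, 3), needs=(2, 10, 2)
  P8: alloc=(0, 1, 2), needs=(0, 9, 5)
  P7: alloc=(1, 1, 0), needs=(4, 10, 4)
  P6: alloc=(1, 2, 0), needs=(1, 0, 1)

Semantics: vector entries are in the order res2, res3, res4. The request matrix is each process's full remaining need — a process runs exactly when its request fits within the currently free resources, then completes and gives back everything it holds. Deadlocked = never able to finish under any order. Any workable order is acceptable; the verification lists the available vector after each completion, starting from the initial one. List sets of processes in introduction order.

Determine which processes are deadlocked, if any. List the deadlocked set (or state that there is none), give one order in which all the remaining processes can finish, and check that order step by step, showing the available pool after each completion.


The deadlocked set is P2, P8 and P7.
Key observation: after P6, P4 complete, (3, 8, 3) is the best the pool ever gets, yet each leftover process wants more res3.
One completion order for the rest: P6, P4. Walking it through:
  pool = (2, 3, 2)
  run P6 (needs (1, 0, 1), free (2, 3, 2)); after release of (1, 2, 0) the pool is (3, 5, 2)
  run P4 (needs (3, 5, 1), free (3, 5, 2)); after release of (0, 3, 1) the pool is (3, 8, 3)
None of the blocked processes ever fits:
  P2 cannot run: need (2, 10, 2) vs free (3, 8, 3) (insufficient res3)
  P8 cannot run: need (0, 9, 5) vs free (3, 8, 3) (insufficient res3 and res4)
  P7 cannot run: need (4, 10, 4) vs free (3, 8, 3) (insufficient res2, res3 and res4)


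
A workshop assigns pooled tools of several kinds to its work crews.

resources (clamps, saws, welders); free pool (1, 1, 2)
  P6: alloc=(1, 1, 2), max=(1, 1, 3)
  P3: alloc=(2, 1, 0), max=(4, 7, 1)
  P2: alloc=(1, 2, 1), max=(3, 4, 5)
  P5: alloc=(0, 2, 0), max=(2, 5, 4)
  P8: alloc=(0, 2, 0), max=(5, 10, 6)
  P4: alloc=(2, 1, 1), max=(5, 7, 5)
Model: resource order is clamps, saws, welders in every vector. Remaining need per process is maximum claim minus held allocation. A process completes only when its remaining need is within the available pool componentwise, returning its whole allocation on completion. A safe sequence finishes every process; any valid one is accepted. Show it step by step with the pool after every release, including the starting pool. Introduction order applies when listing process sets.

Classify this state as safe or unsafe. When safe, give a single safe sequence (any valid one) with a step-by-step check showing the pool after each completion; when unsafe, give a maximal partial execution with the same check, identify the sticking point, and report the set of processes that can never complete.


SAFE, for example via the order P6, P2, P5, P3, P4, P8.
Key observation: at P2 the run first touches a limit — (2, 2, 4) against (2, 2, 4), exact on a resource it actually requests.
Step-by-step check:
  pool = (1, 1, 2)
  P6: need (0, 0, 1) fits (1, 1, 2); releases (1, 1, 2), pool now (2, 2, 4)
  P2: need (2, 2, 4) fits (2, 2, 4); releases (1, 2, 1), pool now (3, 4, 5)
  P5: need (2, 3, 4) fits (3, 4, 5); releases (0, 2, 0), pool now (3, 6, 5)
  P3: need (2, 6, 1) fits (3, 6, 5); releases (2, 1, 0), pool now (5, 7, 5)
  P4: need (3, 6, 4) fits (5, 7, 5); releases (2, 1, 1), pool now (7, 8, 6)
  P8: need (5, 8, 6) fits (7, 8, 6); releases (0, 2, 0), pool now (7, 10, 6)


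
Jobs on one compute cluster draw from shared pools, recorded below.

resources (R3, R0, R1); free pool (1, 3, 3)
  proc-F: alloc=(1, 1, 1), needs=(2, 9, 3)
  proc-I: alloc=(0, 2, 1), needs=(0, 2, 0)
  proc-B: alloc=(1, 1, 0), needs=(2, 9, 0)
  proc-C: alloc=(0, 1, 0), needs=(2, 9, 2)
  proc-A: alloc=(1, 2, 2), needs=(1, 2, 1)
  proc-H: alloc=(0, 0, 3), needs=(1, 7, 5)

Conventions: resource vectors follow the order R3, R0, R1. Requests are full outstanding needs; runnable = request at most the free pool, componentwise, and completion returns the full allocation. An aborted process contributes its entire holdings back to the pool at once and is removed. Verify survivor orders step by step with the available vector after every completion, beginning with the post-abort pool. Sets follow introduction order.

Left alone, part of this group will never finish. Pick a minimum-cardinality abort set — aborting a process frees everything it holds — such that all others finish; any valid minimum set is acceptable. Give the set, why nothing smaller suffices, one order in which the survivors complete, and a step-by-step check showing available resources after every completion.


Abort proc-F and proc-C.
Key observation: no ordering could ever have run proc-B before the abort of proc-F and proc-C; with (1, 2, 1) back in the pool it fits at step 4.
No one abort is enough; case by case: proc-F alone leaves proc-B blocked (short on R0); proc-I alone leaves proc-F blocked (short on R0); proc-B alone leaves proc-F blocked (short on R0); proc-C alone leaves proc-F blocked (short on R0); proc-A alone leaves proc-F blocked (short on R0); proc-H alone leaves proc-F blocked (short on R0).
The survivors complete as proc-I, proc-H, proc-A, proc-B. Step-by-step check (starting from the post-abort pool):
  pool = (2, 5, 4)
  run proc-I (needs (0, 2, 0), free (2, 5, 4)); after release of (0, 2, 1) the pool is (2, 7, 5)
  run proc-H (needs (1, 7, 5), free (2, 7, 5)); after release of (0, 0, 3) the pool is (2, 7, 8)
  run proc-A (needs (1, 2, 1), free (2, 7, 8)); after release of (1, 2, 2) the pool is (3, 9, 10)
  run proc-B (needs (2, 9, 0), free (3, 9, 10)); after release of (1, 1, 0) the pool is (4, 10, 10)


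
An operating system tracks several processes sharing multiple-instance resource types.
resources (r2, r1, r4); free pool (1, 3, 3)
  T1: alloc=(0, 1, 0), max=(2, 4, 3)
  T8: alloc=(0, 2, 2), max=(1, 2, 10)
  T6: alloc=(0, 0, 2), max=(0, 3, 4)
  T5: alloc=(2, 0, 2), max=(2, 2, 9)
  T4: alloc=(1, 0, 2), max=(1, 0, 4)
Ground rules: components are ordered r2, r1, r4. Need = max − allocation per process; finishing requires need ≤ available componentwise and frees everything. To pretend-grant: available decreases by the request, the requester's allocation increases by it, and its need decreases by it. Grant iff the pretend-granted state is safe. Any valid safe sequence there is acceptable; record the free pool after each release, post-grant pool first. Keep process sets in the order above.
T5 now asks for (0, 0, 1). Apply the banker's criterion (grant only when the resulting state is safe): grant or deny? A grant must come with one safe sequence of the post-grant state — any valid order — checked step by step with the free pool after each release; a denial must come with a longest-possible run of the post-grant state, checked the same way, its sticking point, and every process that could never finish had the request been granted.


GRANT. The post-grant state is safe; one safe sequence: T6, T4, T5, T1, T8.
Key observation: post-grant, (1, 3, 2) remains, and an order beginning with T6 completes everyone.
Step-by-step check of the post-grant state:
  pool = (1, 3, 2)
  T6 needs (0, 3, 2) <= (1, 3, 2) -> finishes; pool += (0, 0, 2) = (1, 3, 4)
  T4 needs (0, 0, 2) <= (1, 3, 4) -> finishes; pool += (1, 0, 2) = (2, 3, 6)
  T5 needs (0, 2, 6) <= (2, 3, 6) -> finishes; pool += (2, 0, 3) = (4, 3, 9)
  T1 needs (2, 3, 3) <= (4, 3, 9) -> finishes; pool += (0, 1, 0) = (4, 4, 9)
  T8 needs (1, 0, 8) <= (4, 4, 9) -> finishes; pool += (0, 2, 2) = (4, 6, 11)


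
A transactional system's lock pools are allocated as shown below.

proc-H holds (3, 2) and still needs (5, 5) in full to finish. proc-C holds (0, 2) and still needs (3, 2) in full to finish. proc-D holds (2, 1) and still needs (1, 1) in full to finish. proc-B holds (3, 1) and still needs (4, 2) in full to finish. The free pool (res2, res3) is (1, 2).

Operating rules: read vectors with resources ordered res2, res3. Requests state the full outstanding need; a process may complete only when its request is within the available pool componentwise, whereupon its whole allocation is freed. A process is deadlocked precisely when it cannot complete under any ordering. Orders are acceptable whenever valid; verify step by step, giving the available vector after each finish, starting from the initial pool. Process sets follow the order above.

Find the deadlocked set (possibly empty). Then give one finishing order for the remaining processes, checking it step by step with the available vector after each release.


Deadlocked: proc-H and proc-B.
Key observation: no order helps: past proc-D, proc-C, the free pool tops out at (3, 5), below what each blocked process needs in res2.
The rest can finish in the order proc-D, proc-C. Walking it through:
  pool = (1, 2)
  proc-D: need (1, 1) fits (1, 2); releases (2, 1), pool now (3, 3)
  proc-C: need (3, 2) fits (3, 3); releases (0, 2), pool now (3, 5)
None of the blocked processes ever fits:
  blocked: proc-H wants (5, 5), pool (3, 5) — not enough res2
  blocked: proc-B wants (4, 2), pool (3, 5) — not enough res2


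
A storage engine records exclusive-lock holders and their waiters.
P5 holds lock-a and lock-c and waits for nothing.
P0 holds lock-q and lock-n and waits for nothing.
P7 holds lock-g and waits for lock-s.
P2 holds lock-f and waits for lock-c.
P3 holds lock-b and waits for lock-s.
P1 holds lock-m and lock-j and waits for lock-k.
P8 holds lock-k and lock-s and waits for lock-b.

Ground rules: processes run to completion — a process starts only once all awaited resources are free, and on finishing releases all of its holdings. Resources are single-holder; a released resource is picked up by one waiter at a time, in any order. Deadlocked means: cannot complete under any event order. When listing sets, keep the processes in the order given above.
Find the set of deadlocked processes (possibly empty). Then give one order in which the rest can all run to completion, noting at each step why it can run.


Deadlocked: P7, P3, P1 and P8.
Key observation: the waits loop around P8 -> P3 -> P8 with no way out; P7 and P1 wait into the deadlock from upstream.
One completion order for the rest: P0, P5, P2.
Check, step by step:
  run P0 (it waits on nothing); releases lock-q and lock-n
  run P5 (it waits on nothing); releases lock-a and lock-c
  run P2 (all its waits — lock-c — are resolved); releases lock-f


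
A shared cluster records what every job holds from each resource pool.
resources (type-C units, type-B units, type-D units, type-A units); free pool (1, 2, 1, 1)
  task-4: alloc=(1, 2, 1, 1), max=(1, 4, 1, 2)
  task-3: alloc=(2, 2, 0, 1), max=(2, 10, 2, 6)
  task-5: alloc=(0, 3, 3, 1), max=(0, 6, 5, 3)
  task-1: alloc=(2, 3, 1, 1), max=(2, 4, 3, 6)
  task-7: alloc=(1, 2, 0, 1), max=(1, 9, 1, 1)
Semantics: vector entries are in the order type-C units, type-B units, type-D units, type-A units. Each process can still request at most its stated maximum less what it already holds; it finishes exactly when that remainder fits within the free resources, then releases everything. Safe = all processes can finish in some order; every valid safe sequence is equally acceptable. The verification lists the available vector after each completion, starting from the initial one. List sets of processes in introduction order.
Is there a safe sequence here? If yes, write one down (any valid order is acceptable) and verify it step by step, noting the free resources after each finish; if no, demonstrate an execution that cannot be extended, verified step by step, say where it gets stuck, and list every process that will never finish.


UNSAFE — no complete ordering exists.
Key observation: even finishing task-4, task-5, task-7 leaves just (3, 9, 5, 4) free — too little type-A units for any of the remaining processes.
Going as far as possible: task-4, task-5, task-7; after that, nothing fits. Walking it through:
  pool = (1, 2, 1, 1)
  task-4 needs (0, 2, 0, 1) <= (1, 2, 1, 1) -> finishes; pool += (1, 2, 1, 1) = (2, 4, 2, 2)
  task-5 needs (0, 3, 2, 2) <= (2, 4, 2, 2) -> finishes; pool += (0, 3, 3, 1) = (2, 7, 5, 3)
  task-7 needs (0, 7, 1, 0) <= (2, 7, 5, 3) -> finishes; pool += (1, 2, 0, 1) = (3, 9, 5, 4)
  blocked: task-3 wants (0, 8, 2, 5), pool (3, 9, 5, 4) — not enough type-A units
  blocked: task-1 wants (0, 1, 2, 5), pool (3, 9, 5, 4) — not enough type-A units
Processes that can never finish: task-3 and task-1.


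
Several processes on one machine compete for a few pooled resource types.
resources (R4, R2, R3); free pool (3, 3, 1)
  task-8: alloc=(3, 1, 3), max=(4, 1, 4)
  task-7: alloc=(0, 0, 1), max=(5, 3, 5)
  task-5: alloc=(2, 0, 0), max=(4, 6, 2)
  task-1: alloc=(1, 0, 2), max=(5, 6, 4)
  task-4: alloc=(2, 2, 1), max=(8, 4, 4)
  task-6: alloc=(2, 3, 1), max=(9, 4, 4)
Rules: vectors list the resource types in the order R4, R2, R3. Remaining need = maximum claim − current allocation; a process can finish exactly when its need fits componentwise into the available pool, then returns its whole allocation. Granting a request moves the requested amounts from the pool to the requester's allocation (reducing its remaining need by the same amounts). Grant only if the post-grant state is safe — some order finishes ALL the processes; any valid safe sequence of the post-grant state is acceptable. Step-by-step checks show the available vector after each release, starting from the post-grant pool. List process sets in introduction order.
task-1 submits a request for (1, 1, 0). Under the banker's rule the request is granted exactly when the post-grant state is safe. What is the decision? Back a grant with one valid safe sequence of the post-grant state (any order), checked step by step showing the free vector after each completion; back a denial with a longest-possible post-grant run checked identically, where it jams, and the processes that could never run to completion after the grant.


DENY. Granting would leave the state unsafe.
Key observation: after task-8, task-7 the pool peaks at (5, 3, 5), and each blocked process is short somewhere: task-5 on R2; task-1 on R2; task-4 on R4; task-6 on R4.
Pretend the grant happened; the run task-8, task-7 goes as far as possible. Verifying each step:
  pool = (2, 2, 1)
  task-8: need (1, 0, 1) fits (2, 2, 1); releases (3, 1, 3), pool now (5, 3, 4)
  task-7: need (5, 3, 4) fits (5, 3, 4); releases (0, 0, 1), pool now (5, 3, 5)
  task-5 still needs (2, 6, 2) but only (5, 3, 5) is free — short on R2
  task-1 still needs (3, 5, 2) but only (5, 3, 5) is free — short on R2
  task-4 still needs (6, 2, 3) but only (5, 3, 5) is free — short on R4
  task-6 still needs (7, 1, 3) but only (5, 3, 5) is free — short on R4
Post-grant, the permanently blocked set is task-5, task-1, task-4 and task-6.


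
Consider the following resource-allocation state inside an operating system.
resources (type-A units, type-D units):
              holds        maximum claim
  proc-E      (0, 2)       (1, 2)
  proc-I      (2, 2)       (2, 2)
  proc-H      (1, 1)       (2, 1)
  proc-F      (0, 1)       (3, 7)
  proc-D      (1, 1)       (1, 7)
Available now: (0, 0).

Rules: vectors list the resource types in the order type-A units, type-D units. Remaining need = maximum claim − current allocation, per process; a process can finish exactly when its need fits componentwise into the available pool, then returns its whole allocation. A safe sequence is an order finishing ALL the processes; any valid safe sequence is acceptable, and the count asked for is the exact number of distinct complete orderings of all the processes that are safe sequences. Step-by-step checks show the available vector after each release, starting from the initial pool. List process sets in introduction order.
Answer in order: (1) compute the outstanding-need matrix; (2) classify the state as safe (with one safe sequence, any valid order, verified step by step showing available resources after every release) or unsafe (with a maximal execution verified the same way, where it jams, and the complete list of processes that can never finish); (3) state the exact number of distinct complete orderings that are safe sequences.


(1) Need matrix, components ordered type-A units, type-D units:
  proc-E: (1, 0)
  proc-I: (0, 0)
  proc-H: (1, 0)
  proc-F: (3, 6)
  proc-D: (0, 6)
(2) UNSAFE.
Key observation: even finishing proc-I, proc-E, proc-H leaves just (3, 5) free — too little type-D units for any of the remaining processes.
A maximal execution: proc-I, proc-E, proc-H — then nothing else fits. Walking it through:
  pool = (0, 0)
  proc-I needs (0, 0) <= (0, 0) -> finishes; pool += (2, 2) = (2, 2)
  proc-E needs (1, 0) <= (2, 2) -> finishes; pool += (0, 2) = (2, 4)
  proc-H needs (1, 0) <= (2, 4) -> finishes; pool += (1, 1) = (3, 5)
  proc-F still needs (3, 6) but only (3, 5) is free — short on type-D units
  proc-D still needs (0, 6) but only (3, 5) is free — short on type-D units
Processes that can never finish: proc-F and proc-D.
(3) Precisely 0 of the possible complete orderings are safe sequences.


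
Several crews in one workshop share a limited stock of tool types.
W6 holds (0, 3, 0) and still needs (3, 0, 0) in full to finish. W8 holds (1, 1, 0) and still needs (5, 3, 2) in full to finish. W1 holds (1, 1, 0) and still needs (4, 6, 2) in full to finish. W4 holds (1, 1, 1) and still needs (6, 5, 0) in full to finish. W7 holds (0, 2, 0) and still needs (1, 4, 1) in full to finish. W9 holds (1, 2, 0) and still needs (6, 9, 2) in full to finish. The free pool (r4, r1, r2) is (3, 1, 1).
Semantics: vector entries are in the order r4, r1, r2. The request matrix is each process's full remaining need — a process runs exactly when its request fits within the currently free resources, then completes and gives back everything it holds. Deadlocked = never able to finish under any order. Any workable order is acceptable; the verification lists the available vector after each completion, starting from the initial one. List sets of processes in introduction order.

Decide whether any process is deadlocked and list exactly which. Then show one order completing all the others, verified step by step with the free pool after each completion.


Deadlocked: W8, W1, W4 and W9.
Key observation: no order helps: past W6, W7, the free pool tops out at (3, 6, 1), below what each blocked process needs in r4.
A valid finishing order for the others: W6, W7. Walking it through:
  pool = (3, 1, 1)
  W6 needs (3, 0, 0) <= (3, 1, 1) -> finishes; pool += (0, 3, 0) = (3, 4, 1)
  W7 needs (1, 4, 1) <= (3, 4, 1) -> finishes; pool += (0, 2, 0) = (3, 6, 1)
The stuck group stays short no matter what:
  W8 still needs (5, 3, 2) but only (3, 6, 1) is free — short on r4 and r2
  W1 still needs (4, 6, 2) but only (3, 6, 1) is free — short on r4 and r2
  W4 still needs (6, 5, 0) but only (3, 6, 1) is free — short on r4
  W9 still needs (6, 9, 2) but only (3, 6, 1) is free — short on r4, r1 and r2


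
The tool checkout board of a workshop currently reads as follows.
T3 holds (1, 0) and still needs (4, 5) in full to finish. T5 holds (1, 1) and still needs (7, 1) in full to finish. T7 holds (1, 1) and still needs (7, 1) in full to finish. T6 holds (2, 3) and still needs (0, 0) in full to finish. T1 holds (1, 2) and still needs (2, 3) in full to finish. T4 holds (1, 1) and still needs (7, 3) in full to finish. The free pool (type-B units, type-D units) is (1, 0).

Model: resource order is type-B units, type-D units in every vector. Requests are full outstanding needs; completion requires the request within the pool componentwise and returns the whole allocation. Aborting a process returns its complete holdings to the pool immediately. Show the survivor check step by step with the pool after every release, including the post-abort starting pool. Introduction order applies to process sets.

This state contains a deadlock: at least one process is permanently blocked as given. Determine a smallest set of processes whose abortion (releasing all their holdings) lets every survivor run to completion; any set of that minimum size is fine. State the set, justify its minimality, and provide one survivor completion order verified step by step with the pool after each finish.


The answer: abort T5 and T4.
Key observation: T7 was stuck for good until T5 and T4 gave back (2, 2); in the order shown it finishes at step 4.
Why nothing smaller works — every single abort fails: T3 alone leaves T5 blocked (short on type-B units); T5 alone leaves T7 blocked (short on type-B units); T7 alone leaves T5 blocked (short on type-B units); T6 alone leaves T5 blocked (short on type-B units); T1 alone leaves T5 blocked (short on type-B units); T4 alone leaves T5 blocked (short on type-B units).
Survivors finish in the order: T6, T3, T1, T7. Step-by-step check (pool after the aborts first):
  pool = (3, 2)
  T6 needs (0, 0) <= (3, 2) -> finishes; pool += (2, 3) = (5, 5)
  T3 needs (4, 5) <= (5, 5) -> finishes; pool += (1, 0) = (6, 5)
  T1 needs (2, 3) <= (6, 5) -> finishes; pool += (1, 2) = (7, 7)
  T7 needs (7, 1) <= (7, 7) -> finishes; pool += (1, 1) = (8, 8)


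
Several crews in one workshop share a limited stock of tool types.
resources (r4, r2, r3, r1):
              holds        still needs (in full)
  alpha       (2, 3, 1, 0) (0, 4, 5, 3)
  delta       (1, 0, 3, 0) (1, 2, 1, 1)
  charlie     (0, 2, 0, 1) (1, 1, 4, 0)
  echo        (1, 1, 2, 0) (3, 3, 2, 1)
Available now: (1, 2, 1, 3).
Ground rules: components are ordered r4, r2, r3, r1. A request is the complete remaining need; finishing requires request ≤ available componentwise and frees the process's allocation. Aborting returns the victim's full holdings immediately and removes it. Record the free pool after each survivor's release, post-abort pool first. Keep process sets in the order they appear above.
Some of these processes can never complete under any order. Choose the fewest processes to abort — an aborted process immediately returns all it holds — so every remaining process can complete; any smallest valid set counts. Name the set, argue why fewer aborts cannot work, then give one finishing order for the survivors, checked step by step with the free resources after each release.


Minimum abort set: alpha.
Key observation: echo was stuck for good until alpha gave back (2, 3, 1, 0); in the order shown it finishes at step 1.
No smaller set exists: with zero aborts the deadlock remains.
One survivor order: echo, delta, charlie. Check, step by step (post-abort pool first):
  pool = (3, 5, 2, 3)
  run echo (needs (3, 3, 2, 1), free (3, 5, 2, 3)); after release of (1, 1, 2, 0) the pool is (4, 6, 4, 3)
  run delta (needs (1, 2, 1, 1), free (4, 6, 4, 3)); after release of (1, 0, 3, 0) the pool is (5, 6, 7, 3)
  run charlie (needs (1, 1, 4, 0), free (5, 6, 7, 3)); after release of (0, 2, 0, 1) the pool is (5, 8, 7, 4)


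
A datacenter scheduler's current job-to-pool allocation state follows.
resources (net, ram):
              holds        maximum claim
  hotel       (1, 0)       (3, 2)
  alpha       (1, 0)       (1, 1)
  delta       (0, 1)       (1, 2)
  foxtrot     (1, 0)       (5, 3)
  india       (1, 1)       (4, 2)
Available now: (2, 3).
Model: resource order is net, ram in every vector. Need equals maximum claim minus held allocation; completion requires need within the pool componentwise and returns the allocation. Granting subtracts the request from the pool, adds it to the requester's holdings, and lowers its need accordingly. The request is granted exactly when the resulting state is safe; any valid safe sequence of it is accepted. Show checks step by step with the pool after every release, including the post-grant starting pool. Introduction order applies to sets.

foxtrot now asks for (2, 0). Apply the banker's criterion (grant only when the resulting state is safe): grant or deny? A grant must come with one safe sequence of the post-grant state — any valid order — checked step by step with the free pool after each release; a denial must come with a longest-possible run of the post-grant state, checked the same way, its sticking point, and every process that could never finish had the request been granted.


DENY — the pretend-granted state is unsafe.
Key observation: no order helps: past alpha, delta, the free pool tops out at (1, 4), below what each blocked process needs in net.
On the post-grant state, alpha, delta is a maximal run — nothing extends it. Check, step by step:
  pool = (0, 3)
  run alpha (needs (0, 1), free (0, 3)); after release of (1, 0) the pool is (1, 3)
  run delta (needs (1, 1), free (1, 3)); after release of (0, 1) the pool is (1, 4)
  hotel cannot run: need (2, 2) vs free (1, 4) (insufficient net)
  foxtrot cannot run: need (2, 3) vs free (1, 4) (insufficient net)
  india cannot run: need (3, 1) vs free (1, 4) (insufficient net)
Processes that could never finish after the grant: hotel, foxtrot and india.


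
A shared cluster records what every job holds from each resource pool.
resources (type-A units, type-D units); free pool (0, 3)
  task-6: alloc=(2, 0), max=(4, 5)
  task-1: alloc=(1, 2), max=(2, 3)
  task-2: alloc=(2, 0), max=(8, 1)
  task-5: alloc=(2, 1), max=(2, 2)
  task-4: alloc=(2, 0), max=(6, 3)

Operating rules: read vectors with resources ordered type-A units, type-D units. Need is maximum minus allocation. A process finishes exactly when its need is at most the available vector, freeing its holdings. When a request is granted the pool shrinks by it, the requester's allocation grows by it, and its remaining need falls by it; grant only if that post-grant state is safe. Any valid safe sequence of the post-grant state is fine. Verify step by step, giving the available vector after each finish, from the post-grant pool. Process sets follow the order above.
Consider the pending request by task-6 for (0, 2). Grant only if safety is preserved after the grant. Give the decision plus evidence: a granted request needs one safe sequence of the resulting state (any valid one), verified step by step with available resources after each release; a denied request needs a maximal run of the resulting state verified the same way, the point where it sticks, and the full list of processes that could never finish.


GRANT. The post-grant state is safe; one safe sequence: task-5, task-1, task-6, task-4, task-2.
Key observation: even at the reduced pool (0, 1), task-5 fits immediately, so safety survives the grant.
Check on the post-grant state, step by step:
  pool = (0, 1)
  task-5: need (0, 1) fits (0, 1); releases (2, 1), pool now (2, 2)
  task-1: need (1, 1) fits (2, 2); releases (1, 2), pool now (3, 4)
  task-6: need (2, 3) fits (3, 4); releases (2, 2), pool now (5, 6)
  task-4: need (4, 3) fits (5, 6); releases (2, 0), pool now (7, 6)
  task-2: need (6, 1) fits (7, 6); releases (2, 0), pool now (9, 6)
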